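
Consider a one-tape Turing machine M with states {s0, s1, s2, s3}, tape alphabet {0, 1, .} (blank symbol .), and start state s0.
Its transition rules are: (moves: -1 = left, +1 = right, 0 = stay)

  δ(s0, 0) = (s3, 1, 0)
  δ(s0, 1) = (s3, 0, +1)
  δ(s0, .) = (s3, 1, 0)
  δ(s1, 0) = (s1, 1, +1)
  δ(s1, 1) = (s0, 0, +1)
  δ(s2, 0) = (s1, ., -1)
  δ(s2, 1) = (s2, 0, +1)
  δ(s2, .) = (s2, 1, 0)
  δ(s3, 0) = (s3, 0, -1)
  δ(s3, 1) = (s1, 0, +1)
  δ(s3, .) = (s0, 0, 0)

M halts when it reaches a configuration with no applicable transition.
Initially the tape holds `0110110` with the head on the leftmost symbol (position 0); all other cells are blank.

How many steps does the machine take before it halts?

24

state=s0 head=0 tape=.[0]110110.   (s0,0)→(s3,1,0)
state=s3 head=0 tape=.[1]110110.   (s3,1)→(s1,0,+1)
state=s1 head=1 tape=.0[1]10110.   (s1,1)→(s0,0,+1)
state=s0 head=2 tape=.00[1]0110.   (s0,1)→(s3,0,+1)
state=s3 head=3 tape=.000[0]110.   (s3,0)→(s3,0,-1)
state=s3 head=2 tape=.00[0]0110.   (s3,0)→(s3,0,-1)
state=s3 head=1 tape=.0[0]00110.   (s3,0)→(s3,0,-1)
state=s3 head=0 tape=.[0]000110.   (s3,0)→(s3,0,-1)
state=s3 head=-1 tape=[.]0000110.   (s3,.)→(s0,0,0)
state=s0 head=-1 tape=[0]0000110.   (s0,0)→(s3,1,0)
state=s3 head=-1 tape=[1]0000110.   (s3,1)→(s1,0,+1)
state=s1 head=0 tape=0[0]000110.   (s1,0)→(s1,1,+1)
state=s1 head=1 tape=01[0]00110.   (s1,0)→(s1,1,+1)
state=s1 head=2 tape=011[0]0110.   (s1,0)→(s1,1,+1)
state=s1 head=3 tape=0111[0]110.   (s1,0)→(s1,1,+1)
state=s1 head=4 tape=01111[1]10.   (s1,1)→(s0,0,+1)
state=s0 head=5 tape=011110[1]0.   (s0,1)→(s3,0,+1)
state=s3 head=6 tape=0111100[0].   (s3,0)→(s3,0,-1)
state=s3 head=5 tape=011110[0]0.   (s3,0)→(s3,0,-1)
state=s3 head=4 tape=01111[0]00.   (s3,0)→(s3,0,-1)
state=s3 head=3 tape=0111[1]000.   (s3,1)→(s1,0,+1)
state=s1 head=4 tape=01110[0]00.   (s1,0)→(s1,1,+1)
state=s1 head=5 tape=011101[0]0.   (s1,0)→(s1,1,+1)
state=s1 head=6 tape=0111011[0].   (s1,0)→(s1,1,+1)
state=s1 head=7 tape=01110111[.]
M halts after 24 transitions.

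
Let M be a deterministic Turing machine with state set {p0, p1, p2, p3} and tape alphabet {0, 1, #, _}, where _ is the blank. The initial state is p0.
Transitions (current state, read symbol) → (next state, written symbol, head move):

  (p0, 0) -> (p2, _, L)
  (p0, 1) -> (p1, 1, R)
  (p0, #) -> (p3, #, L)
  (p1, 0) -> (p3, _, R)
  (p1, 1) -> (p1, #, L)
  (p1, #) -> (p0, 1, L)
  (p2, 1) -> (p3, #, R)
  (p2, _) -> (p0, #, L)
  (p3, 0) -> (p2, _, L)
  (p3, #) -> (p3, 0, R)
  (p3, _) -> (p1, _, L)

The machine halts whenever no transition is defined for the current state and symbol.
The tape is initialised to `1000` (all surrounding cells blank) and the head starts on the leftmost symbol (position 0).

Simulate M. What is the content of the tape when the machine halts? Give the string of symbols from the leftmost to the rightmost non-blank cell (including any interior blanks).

##_0

state=p0 head=0 tape=_[1]000   (p0,1)→(p1,1,R)
state=p1 head=1 tape=_1[0]00   (p1,0)→(p3,_,R)
state=p3 head=2 tape=_1_[0]0   (p3,0)→(p2,_,L)
state=p2 head=1 tape=_1[_]_0   (p2,_)→(p0,#,L)
state=p0 head=0 tape=_[1]#_0   (p0,1)→(p1,1,R)
state=p1 head=1 tape=_1[#]_0   (p1,#)→(p0,1,L)
state=p0 head=0 tape=_[1]1_0   (p0,1)→(p1,1,R)
state=p1 head=1 tape=_1[1]_0   (p1,1)→(p1,#,L)
state=p1 head=0 tape=_[1]#_0   (p1,1)→(p1,#,L)
state=p1 head=-1 tape=[_]##_0
The non-blank tape span at halt is ##_0.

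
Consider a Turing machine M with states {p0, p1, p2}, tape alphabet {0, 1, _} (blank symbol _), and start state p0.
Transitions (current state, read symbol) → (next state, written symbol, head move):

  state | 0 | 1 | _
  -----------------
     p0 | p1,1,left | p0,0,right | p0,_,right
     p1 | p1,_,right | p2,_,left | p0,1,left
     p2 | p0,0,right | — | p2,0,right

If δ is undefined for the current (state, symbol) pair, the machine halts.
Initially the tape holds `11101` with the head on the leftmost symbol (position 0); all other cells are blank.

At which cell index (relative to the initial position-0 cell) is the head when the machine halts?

state=p0 head=0 tape=[1]1101   (p0,1)→(p0,0,right)
state=p0 head=1 tape=0[1]101   (p0,1)→(p0,0,right)
state=p0 head=2 tape=00[1]01   (p0,1)→(p0,0,right)
state=p0 head=3 tape=000[0]1   (p0,0)→(p1,1,left)
state=p1 head=2 tape=00[0]11   (p1,0)→(p1,_,right)
state=p1 head=3 tape=00_[1]1   (p1,1)→(p2,_,left)
state=p2 head=2 tape=00[_]_1   (p2,_)→(p2,0,right)
state=p2 head=3 tape=000[_]1   (p2,_)→(p2,0,right)
state=p2 head=4 tape=0000[1]
At halt the head is at cell 4.

4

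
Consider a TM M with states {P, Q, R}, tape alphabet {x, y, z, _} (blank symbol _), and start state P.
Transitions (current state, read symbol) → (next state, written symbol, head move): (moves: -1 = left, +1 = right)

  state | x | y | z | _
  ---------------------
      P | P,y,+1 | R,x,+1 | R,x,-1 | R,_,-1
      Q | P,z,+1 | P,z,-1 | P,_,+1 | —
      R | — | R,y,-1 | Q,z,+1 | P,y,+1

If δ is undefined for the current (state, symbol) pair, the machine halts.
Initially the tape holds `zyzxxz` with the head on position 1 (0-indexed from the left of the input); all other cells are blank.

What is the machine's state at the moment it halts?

Q

P | z[y]zxxz_   read y → write x, move +1, go to R
R | zx[z]xxz_   read z → write z, move +1, go to Q
Q | zxz[x]xz_   read x → write z, move +1, go to P
P | zxzz[x]z_   read x → write y, move +1, go to P
P | zxzzy[z]_   read z → write x, move -1, go to R
R | zxzz[y]x_   read y → write y, move -1, go to R
R | zxz[z]yx_   read z → write z, move +1, go to Q
Q | zxzz[y]x_   read y → write z, move -1, go to P
P | zxz[z]zx_   read z → write x, move -1, go to R
R | zx[z]xzx_   read z → write z, move +1, go to Q
Q | zxz[x]zx_   read x → write z, move +1, go to P
P | zxzz[z]x_   read z → write x, move -1, go to R
R | zxz[z]xx_   read z → write z, move +1, go to Q
Q | zxzz[x]x_   read x → write z, move +1, go to P
P | zxzzz[x]_   read x → write y, move +1, go to P
P | zxzzzy[_]   read _ → write _, move -1, go to R
R | zxzzz[y]_   read y → write y, move -1, go to R
R | zxzz[z]y_   read z → write z, move +1, go to Q
Q | zxzzz[y]_   read y → write z, move -1, go to P
P | zxzz[z]z_   read z → write x, move -1, go to R
R | zxz[z]xz_   read z → write z, move +1, go to Q
Q | zxzz[x]z_   read x → write z, move +1, go to P
P | zxzzz[z]_   read z → write x, move -1, go to R
R | zxzz[z]x_   read z → write z, move +1, go to Q
Q | zxzzz[x]_   read x → write z, move +1, go to P
P | zxzzzz[_]   read _ → write _, move -1, go to R
R | zxzzz[z]_   read z → write z, move +1, go to Q
Q | zxzzzz[_]
No transition is defined for (Q, _); M halts in state Q.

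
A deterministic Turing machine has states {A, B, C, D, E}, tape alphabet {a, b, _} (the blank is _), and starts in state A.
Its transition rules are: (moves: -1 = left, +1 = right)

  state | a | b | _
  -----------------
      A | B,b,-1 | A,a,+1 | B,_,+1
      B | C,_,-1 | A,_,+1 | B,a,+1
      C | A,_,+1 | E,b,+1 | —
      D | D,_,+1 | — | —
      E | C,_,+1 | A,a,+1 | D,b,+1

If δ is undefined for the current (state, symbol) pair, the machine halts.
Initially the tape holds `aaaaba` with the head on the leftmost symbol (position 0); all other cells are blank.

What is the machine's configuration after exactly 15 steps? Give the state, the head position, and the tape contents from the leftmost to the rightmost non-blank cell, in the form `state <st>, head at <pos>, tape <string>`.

A | _[a]aaaba   read a → write b, move -1, go to B
B | [_]baaaba   read _ → write a, move +1, go to B
B | a[b]aaaba   read b → write _, move +1, go to A
A | a_[a]aaba   read a → write b, move -1, go to B
B | a[_]baaba   read _ → write a, move +1, go to B
B | aa[b]aaba   read b → write _, move +1, go to A
A | aa_[a]aba   read a → write b, move -1, go to B
B | aa[_]baba   read _ → write a, move +1, go to B
B | aaa[b]aba   read b → write _, move +1, go to A
A | aaa_[a]ba   read a → write b, move -1, go to B
B | aaa[_]bba   read _ → write a, move +1, go to B
B | aaaa[b]ba   read b → write _, move +1, go to A
A | aaaa_[b]a   read b → write a, move +1, go to A
A | aaaa_a[a]   read a → write b, move -1, go to B
B | aaaa_[a]b   read a → write _, move -1, go to C
C | aaaa[_]_b
After 15 steps: state C, head at 3, tape aaaa__b.

state C, head at 3, tape aaaa__b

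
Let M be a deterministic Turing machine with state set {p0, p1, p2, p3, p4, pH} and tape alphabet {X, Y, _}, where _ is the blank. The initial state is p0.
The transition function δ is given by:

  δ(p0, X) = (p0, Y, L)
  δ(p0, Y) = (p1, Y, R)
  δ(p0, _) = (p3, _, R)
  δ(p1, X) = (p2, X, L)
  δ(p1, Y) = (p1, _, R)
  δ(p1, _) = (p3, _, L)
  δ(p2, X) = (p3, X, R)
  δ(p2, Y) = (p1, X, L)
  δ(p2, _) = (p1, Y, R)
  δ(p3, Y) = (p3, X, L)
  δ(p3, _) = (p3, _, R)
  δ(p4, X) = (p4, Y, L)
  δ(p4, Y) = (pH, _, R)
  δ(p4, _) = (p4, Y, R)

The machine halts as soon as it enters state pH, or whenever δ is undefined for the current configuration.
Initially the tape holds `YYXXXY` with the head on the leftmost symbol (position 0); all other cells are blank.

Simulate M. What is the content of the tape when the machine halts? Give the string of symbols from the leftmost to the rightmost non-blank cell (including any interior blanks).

state=p0 head=0 tape=__[Y]YXXXY   (p0,Y)→(p1,Y,R)
state=p1 head=1 tape=__Y[Y]XXXY   (p1,Y)→(p1,_,R)
state=p1 head=2 tape=__Y_[X]XXY   (p1,X)→(p2,X,L)
state=p2 head=1 tape=__Y[_]XXXY   (p2,_)→(p1,Y,R)
state=p1 head=2 tape=__YY[X]XXY   (p1,X)→(p2,X,L)
state=p2 head=1 tape=__Y[Y]XXXY   (p2,Y)→(p1,X,L)
state=p1 head=0 tape=__[Y]XXXXY   (p1,Y)→(p1,_,R)
state=p1 head=1 tape=___[X]XXXY   (p1,X)→(p2,X,L)
state=p2 head=0 tape=__[_]XXXXY   (p2,_)→(p1,Y,R)
state=p1 head=1 tape=__Y[X]XXXY   (p1,X)→(p2,X,L)
state=p2 head=0 tape=__[Y]XXXXY   (p2,Y)→(p1,X,L)
state=p1 head=-1 tape=_[_]XXXXXY   (p1,_)→(p3,_,L)
state=p3 head=-2 tape=[_]_XXXXXY   (p3,_)→(p3,_,R)
state=p3 head=-1 tape=_[_]XXXXXY   (p3,_)→(p3,_,R)
state=p3 head=0 tape=__[X]XXXXY
The non-blank tape span at halt is XXXXXY.

XXXXXY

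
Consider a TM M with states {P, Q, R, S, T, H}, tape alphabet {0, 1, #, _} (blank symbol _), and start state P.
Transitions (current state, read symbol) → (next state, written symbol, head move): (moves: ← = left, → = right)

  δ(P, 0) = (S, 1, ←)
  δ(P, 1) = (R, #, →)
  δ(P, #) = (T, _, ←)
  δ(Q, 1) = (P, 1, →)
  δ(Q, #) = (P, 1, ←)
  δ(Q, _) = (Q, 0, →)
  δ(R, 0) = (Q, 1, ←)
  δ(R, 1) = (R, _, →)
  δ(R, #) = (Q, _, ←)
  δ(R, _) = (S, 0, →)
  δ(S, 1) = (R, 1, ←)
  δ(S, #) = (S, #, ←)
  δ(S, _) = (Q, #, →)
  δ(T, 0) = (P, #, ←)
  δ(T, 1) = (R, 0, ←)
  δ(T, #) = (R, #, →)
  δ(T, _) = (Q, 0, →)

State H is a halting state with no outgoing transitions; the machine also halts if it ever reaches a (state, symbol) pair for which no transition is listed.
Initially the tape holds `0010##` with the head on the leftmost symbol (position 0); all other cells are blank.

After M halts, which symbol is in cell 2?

0

state=P head=0 tape=__[0]010##   (P,0)→(S,1,←)
state=S head=-1 tape=_[_]1010##   (S,_)→(Q,#,→)
state=Q head=0 tape=_#[1]010##   (Q,1)→(P,1,→)
state=P head=1 tape=_#1[0]10##   (P,0)→(S,1,←)
state=S head=0 tape=_#[1]110##   (S,1)→(R,1,←)
state=R head=-1 tape=_[#]1110##   (R,#)→(Q,_,←)
state=Q head=-2 tape=[_]_1110##   (Q,_)→(Q,0,→)
state=Q head=-1 tape=0[_]1110##   (Q,_)→(Q,0,→)
state=Q head=0 tape=00[1]110##   (Q,1)→(P,1,→)
state=P head=1 tape=001[1]10##   (P,1)→(R,#,→)
state=R head=2 tape=001#[1]0##   (R,1)→(R,_,→)
state=R head=3 tape=001#_[0]##   (R,0)→(Q,1,←)
state=Q head=2 tape=001#[_]1##   (Q,_)→(Q,0,→)
state=Q head=3 tape=001#0[1]##   (Q,1)→(P,1,→)
state=P head=4 tape=001#01[#]#   (P,#)→(T,_,←)
state=T head=3 tape=001#0[1]_#   (T,1)→(R,0,←)
state=R head=2 tape=001#[0]0_#   (R,0)→(Q,1,←)
state=Q head=1 tape=001[#]10_#   (Q,#)→(P,1,←)
state=P head=0 tape=00[1]110_#   (P,1)→(R,#,→)
state=R head=1 tape=00#[1]10_#   (R,1)→(R,_,→)
state=R head=2 tape=00#_[1]0_#   (R,1)→(R,_,→)
state=R head=3 tape=00#__[0]_#   (R,0)→(Q,1,←)
state=Q head=2 tape=00#_[_]1_#   (Q,_)→(Q,0,→)
state=Q head=3 tape=00#_0[1]_#   (Q,1)→(P,1,→)
state=P head=4 tape=00#_01[_]#
Cell 2 holds 0 when M halts.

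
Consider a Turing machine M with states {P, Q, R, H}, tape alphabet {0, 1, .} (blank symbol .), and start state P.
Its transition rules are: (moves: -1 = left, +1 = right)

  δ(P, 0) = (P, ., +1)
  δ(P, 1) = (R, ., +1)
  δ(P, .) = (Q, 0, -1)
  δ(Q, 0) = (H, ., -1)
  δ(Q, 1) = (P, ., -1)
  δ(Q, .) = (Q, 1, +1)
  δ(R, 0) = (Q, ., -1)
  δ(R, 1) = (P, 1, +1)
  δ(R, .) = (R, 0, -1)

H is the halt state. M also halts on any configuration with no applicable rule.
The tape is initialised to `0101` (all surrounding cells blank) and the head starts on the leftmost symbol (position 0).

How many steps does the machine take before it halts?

P | [0]101.   read 0 → write ., move +1, go to P
P | .[1]01.   read 1 → write ., move +1, go to R
R | ..[0]1.   read 0 → write ., move -1, go to Q
Q | .[.].1.   read . → write 1, move +1, go to Q
Q | .1[.]1.   read . → write 1, move +1, go to Q
Q | .11[1].   read 1 → write ., move -1, go to P
P | .1[1]..   read 1 → write ., move +1, go to R
R | .1.[.].   read . → write 0, move -1, go to R
R | .1[.]0.   read . → write 0, move -1, go to R
R | .[1]00.   read 1 → write 1, move +1, go to P
P | .1[0]0.   read 0 → write ., move +1, go to P
P | .1.[0].   read 0 → write ., move +1, go to P
P | .1..[.]   read . → write 0, move -1, go to Q
Q | .1.[.]0   read . → write 1, move +1, go to Q
Q | .1.1[0]   read 0 → write ., move -1, go to H
H | .1.[1].
M halts after 15 transitions.

15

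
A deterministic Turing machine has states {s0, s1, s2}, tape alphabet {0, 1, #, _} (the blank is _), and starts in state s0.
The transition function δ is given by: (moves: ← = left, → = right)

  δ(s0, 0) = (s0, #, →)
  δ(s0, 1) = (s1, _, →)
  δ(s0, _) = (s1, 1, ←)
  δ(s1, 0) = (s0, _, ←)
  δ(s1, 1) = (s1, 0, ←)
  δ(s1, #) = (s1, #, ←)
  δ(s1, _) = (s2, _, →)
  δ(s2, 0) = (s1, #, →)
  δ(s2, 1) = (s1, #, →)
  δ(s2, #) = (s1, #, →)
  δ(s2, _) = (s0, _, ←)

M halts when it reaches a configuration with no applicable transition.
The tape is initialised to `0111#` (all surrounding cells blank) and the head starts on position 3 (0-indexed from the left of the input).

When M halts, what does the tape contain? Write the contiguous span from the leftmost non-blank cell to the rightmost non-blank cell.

s0 | 011[1]#__   read 1 → write _, move →, go to s1
s1 | 011_[#]__   read # → write #, move ←, go to s1
s1 | 011[_]#__   read _ → write _, move →, go to s2
s2 | 011_[#]__   read # → write #, move →, go to s1
s1 | 011_#[_]_   read _ → write _, move →, go to s2
s2 | 011_#_[_]   read _ → write _, move ←, go to s0
s0 | 011_#[_]_   read _ → write 1, move ←, go to s1
s1 | 011_[#]1_   read # → write #, move ←, go to s1
s1 | 011[_]#1_   read _ → write _, move →, go to s2
s2 | 011_[#]1_   read # → write #, move →, go to s1
s1 | 011_#[1]_   read 1 → write 0, move ←, go to s1
s1 | 011_[#]0_   read # → write #, move ←, go to s1
s1 | 011[_]#0_   read _ → write _, move →, go to s2
s2 | 011_[#]0_   read # → write #, move →, go to s1
s1 | 011_#[0]_   read 0 → write _, move ←, go to s0
s0 | 011_[#]__
The non-blank tape span at halt is 011_#.

011_#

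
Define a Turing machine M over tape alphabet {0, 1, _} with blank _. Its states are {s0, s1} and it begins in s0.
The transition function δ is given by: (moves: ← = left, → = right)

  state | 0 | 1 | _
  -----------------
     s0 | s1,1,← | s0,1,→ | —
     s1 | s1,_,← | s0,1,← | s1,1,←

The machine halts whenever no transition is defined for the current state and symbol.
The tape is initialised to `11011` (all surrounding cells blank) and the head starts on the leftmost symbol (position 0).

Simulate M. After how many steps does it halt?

9

state=s0 head=0 tape=[1]1011_   (s0,1)→(s0,1,→)
state=s0 head=1 tape=1[1]011_   (s0,1)→(s0,1,→)
state=s0 head=2 tape=11[0]11_   (s0,0)→(s1,1,←)
state=s1 head=1 tape=1[1]111_   (s1,1)→(s0,1,←)
state=s0 head=0 tape=[1]1111_   (s0,1)→(s0,1,→)
state=s0 head=1 tape=1[1]111_   (s0,1)→(s0,1,→)
state=s0 head=2 tape=11[1]11_   (s0,1)→(s0,1,→)
state=s0 head=3 tape=111[1]1_   (s0,1)→(s0,1,→)
state=s0 head=4 tape=1111[1]_   (s0,1)→(s0,1,→)
state=s0 head=5 tape=11111[_]
M halts after 9 transitions.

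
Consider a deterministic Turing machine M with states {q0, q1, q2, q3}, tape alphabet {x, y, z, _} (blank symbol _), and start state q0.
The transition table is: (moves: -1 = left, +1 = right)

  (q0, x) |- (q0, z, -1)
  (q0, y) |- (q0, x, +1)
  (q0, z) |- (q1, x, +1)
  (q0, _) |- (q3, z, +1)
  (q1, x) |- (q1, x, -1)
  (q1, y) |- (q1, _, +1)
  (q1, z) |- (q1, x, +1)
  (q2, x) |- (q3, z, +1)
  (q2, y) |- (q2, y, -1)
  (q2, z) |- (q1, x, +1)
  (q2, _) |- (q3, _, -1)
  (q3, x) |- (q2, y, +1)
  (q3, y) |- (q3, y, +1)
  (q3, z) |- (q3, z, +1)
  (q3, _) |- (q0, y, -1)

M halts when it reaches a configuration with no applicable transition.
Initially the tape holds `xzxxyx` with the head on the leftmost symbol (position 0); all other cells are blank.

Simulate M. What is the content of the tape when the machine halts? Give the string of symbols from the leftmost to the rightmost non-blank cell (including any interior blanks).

zzzyzyxxx

q0 | _[x]zxxyx____   read x → write z, move -1, go to q0
q0 | [_]zzxxyx____   read _ → write z, move +1, go to q3
q3 | z[z]zxxyx____   read z → write z, move +1, go to q3
q3 | zz[z]xxyx____   read z → write z, move +1, go to q3
q3 | zzz[x]xyx____   read x → write y, move +1, go to q2
q2 | zzzy[x]yx____   read x → write z, move +1, go to q3
q3 | zzzyz[y]x____   read y → write y, move +1, go to q3
q3 | zzzyzy[x]____   read x → write y, move +1, go to q2
q2 | zzzyzyy[_]___   read _ → write _, move -1, go to q3
q3 | zzzyzy[y]____   read y → write y, move +1, go to q3
q3 | zzzyzyy[_]___   read _ → write y, move -1, go to q0
q0 | zzzyzy[y]y___   read y → write x, move +1, go to q0
q0 | zzzyzyx[y]___   read y → write x, move +1, go to q0
q0 | zzzyzyxx[_]__   read _ → write z, move +1, go to q3
q3 | zzzyzyxxz[_]_   read _ → write y, move -1, go to q0
q0 | zzzyzyxx[z]y_   read z → write x, move +1, go to q1
q1 | zzzyzyxxx[y]_   read y → write _, move +1, go to q1
q1 | zzzyzyxxx_[_]
The non-blank tape span at halt is zzzyzyxxx.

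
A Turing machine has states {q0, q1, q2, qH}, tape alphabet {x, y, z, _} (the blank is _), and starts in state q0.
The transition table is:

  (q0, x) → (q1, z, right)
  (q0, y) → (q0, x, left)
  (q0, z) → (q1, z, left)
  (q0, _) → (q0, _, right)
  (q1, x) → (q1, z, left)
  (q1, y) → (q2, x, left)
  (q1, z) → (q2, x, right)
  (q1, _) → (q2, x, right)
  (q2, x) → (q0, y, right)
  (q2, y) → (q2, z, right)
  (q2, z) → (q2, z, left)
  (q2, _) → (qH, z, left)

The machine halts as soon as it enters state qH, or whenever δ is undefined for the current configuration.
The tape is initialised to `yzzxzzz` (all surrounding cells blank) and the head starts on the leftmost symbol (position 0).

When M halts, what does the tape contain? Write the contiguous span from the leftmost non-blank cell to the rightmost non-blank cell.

zzxzxzzz

q0 | __[y]zzxzzz   read y → write x, move left, go to q0
q0 | _[_]xzzxzzz   read _ → write _, move right, go to q0
q0 | __[x]zzxzzz   read x → write z, move right, go to q1
q1 | __z[z]zxzzz   read z → write x, move right, go to q2
q2 | __zx[z]xzzz   read z → write z, move left, go to q2
q2 | __z[x]zxzzz   read x → write y, move right, go to q0
q0 | __zy[z]xzzz   read z → write z, move left, go to q1
q1 | __z[y]zxzzz   read y → write x, move left, go to q2
q2 | __[z]xzxzzz   read z → write z, move left, go to q2
q2 | _[_]zxzxzzz   read _ → write z, move left, go to qH
qH | [_]zzxzxzzz
The non-blank tape span at halt is zzxzxzzz.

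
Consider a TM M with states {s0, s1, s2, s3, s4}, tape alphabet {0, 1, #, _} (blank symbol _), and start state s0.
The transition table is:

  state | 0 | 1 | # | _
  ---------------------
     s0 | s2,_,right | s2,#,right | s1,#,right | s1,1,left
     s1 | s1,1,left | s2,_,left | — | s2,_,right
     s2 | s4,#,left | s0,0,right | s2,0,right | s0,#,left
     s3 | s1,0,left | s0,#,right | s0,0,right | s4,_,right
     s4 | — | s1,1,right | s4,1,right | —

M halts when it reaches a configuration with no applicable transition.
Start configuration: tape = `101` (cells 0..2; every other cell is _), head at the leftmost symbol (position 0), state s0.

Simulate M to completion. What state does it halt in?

state=s0 head=0 tape=___[1]01____   (s0,1)→(s2,#,right)
state=s2 head=1 tape=___#[0]1____   (s2,0)→(s4,#,left)
state=s4 head=0 tape=___[#]#1____   (s4,#)→(s4,1,right)
state=s4 head=1 tape=___1[#]1____   (s4,#)→(s4,1,right)
state=s4 head=2 tape=___11[1]____   (s4,1)→(s1,1,right)
state=s1 head=3 tape=___111[_]___   (s1,_)→(s2,_,right)
state=s2 head=4 tape=___111_[_]__   (s2,_)→(s0,#,left)
state=s0 head=3 tape=___111[_]#__   (s0,_)→(s1,1,left)
state=s1 head=2 tape=___11[1]1#__   (s1,1)→(s2,_,left)
state=s2 head=1 tape=___1[1]_1#__   (s2,1)→(s0,0,right)
state=s0 head=2 tape=___10[_]1#__   (s0,_)→(s1,1,left)
state=s1 head=1 tape=___1[0]11#__   (s1,0)→(s1,1,left)
state=s1 head=0 tape=___[1]111#__   (s1,1)→(s2,_,left)
state=s2 head=-1 tape=__[_]_111#__   (s2,_)→(s0,#,left)
state=s0 head=-2 tape=_[_]#_111#__   (s0,_)→(s1,1,left)
state=s1 head=-3 tape=[_]1#_111#__   (s1,_)→(s2,_,right)
state=s2 head=-2 tape=_[1]#_111#__   (s2,1)→(s0,0,right)
state=s0 head=-1 tape=_0[#]_111#__   (s0,#)→(s1,#,right)
state=s1 head=0 tape=_0#[_]111#__   (s1,_)→(s2,_,right)
state=s2 head=1 tape=_0#_[1]11#__   (s2,1)→(s0,0,right)
state=s0 head=2 tape=_0#_0[1]1#__   (s0,1)→(s2,#,right)
state=s2 head=3 tape=_0#_0#[1]#__   (s2,1)→(s0,0,right)
state=s0 head=4 tape=_0#_0#0[#]__   (s0,#)→(s1,#,right)
state=s1 head=5 tape=_0#_0#0#[_]_   (s1,_)→(s2,_,right)
state=s2 head=6 tape=_0#_0#0#_[_]   (s2,_)→(s0,#,left)
state=s0 head=5 tape=_0#_0#0#[_]#   (s0,_)→(s1,1,left)
state=s1 head=4 tape=_0#_0#0[#]1#
No transition is defined for (s1, #); M halts in state s1.

s1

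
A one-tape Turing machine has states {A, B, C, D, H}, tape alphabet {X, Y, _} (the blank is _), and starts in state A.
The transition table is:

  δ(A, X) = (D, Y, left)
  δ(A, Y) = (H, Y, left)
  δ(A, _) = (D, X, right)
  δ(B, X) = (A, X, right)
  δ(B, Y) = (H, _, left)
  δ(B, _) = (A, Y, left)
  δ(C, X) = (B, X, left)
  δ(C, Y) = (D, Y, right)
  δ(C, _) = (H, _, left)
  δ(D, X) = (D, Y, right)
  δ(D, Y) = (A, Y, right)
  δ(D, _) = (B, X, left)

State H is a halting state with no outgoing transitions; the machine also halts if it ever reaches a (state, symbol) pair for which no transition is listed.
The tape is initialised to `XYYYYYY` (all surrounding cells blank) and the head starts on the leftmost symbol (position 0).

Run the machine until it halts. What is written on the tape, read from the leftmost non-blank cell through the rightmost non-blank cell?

state=A head=0 tape=___[X]YYYYYY   (A,X)→(D,Y,left)
state=D head=-1 tape=__[_]YYYYYYY   (D,_)→(B,X,left)
state=B head=-2 tape=_[_]XYYYYYYY   (B,_)→(A,Y,left)
state=A head=-3 tape=[_]YXYYYYYYY   (A,_)→(D,X,right)
state=D head=-2 tape=X[Y]XYYYYYYY   (D,Y)→(A,Y,right)
state=A head=-1 tape=XY[X]YYYYYYY   (A,X)→(D,Y,left)
state=D head=-2 tape=X[Y]YYYYYYYY   (D,Y)→(A,Y,right)
state=A head=-1 tape=XY[Y]YYYYYYY   (A,Y)→(H,Y,left)
state=H head=-2 tape=X[Y]YYYYYYYY
The non-blank tape span at halt is XYYYYYYYYY.

XYYYYYYYYY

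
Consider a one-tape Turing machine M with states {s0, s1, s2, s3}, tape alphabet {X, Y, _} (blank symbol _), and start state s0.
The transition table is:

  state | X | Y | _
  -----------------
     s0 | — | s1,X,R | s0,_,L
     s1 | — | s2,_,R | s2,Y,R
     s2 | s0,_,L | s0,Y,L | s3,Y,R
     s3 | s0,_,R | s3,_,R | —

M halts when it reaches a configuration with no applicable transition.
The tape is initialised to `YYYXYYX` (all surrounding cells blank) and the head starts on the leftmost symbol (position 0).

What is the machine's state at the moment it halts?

s0

s0 | [Y]YYXYYX   read Y → write X, move R, go to s1
s1 | X[Y]YXYYX   read Y → write _, move R, go to s2
s2 | X_[Y]XYYX   read Y → write Y, move L, go to s0
s0 | X[_]YXYYX   read _ → write _, move L, go to s0
s0 | [X]_YXYYX
No transition is defined for (s0, X); M halts in state s0.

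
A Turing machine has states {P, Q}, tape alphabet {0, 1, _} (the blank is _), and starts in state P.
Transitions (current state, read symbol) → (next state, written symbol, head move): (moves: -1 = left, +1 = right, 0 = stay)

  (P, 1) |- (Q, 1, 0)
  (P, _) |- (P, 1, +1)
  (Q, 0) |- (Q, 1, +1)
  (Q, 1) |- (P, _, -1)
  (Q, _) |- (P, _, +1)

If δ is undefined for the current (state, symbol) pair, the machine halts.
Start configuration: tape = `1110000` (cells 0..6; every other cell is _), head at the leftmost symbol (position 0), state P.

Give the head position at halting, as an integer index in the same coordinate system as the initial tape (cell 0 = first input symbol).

3

state=P head=0 tape=___[1]110000   (P,1)→(Q,1,0)
state=Q head=0 tape=___[1]110000   (Q,1)→(P,_,-1)
state=P head=-1 tape=__[_]_110000   (P,_)→(P,1,+1)
state=P head=0 tape=__1[_]110000   (P,_)→(P,1,+1)
state=P head=1 tape=__11[1]10000   (P,1)→(Q,1,0)
state=Q head=1 tape=__11[1]10000   (Q,1)→(P,_,-1)
state=P head=0 tape=__1[1]_10000   (P,1)→(Q,1,0)
state=Q head=0 tape=__1[1]_10000   (Q,1)→(P,_,-1)
state=P head=-1 tape=__[1]__10000   (P,1)→(Q,1,0)
state=Q head=-1 tape=__[1]__10000   (Q,1)→(P,_,-1)
state=P head=-2 tape=_[_]___10000   (P,_)→(P,1,+1)
state=P head=-1 tape=_1[_]__10000   (P,_)→(P,1,+1)
state=P head=0 tape=_11[_]_10000   (P,_)→(P,1,+1)
state=P head=1 tape=_111[_]10000   (P,_)→(P,1,+1)
state=P head=2 tape=_1111[1]0000   (P,1)→(Q,1,0)
state=Q head=2 tape=_1111[1]0000   (Q,1)→(P,_,-1)
state=P head=1 tape=_111[1]_0000   (P,1)→(Q,1,0)
state=Q head=1 tape=_111[1]_0000   (Q,1)→(P,_,-1)
state=P head=0 tape=_11[1]__0000   (P,1)→(Q,1,0)
state=Q head=0 tape=_11[1]__0000   (Q,1)→(P,_,-1)
state=P head=-1 tape=_1[1]___0000   (P,1)→(Q,1,0)
state=Q head=-1 tape=_1[1]___0000   (Q,1)→(P,_,-1)
state=P head=-2 tape=_[1]____0000   (P,1)→(Q,1,0)
state=Q head=-2 tape=_[1]____0000   (Q,1)→(P,_,-1)
state=P head=-3 tape=[_]_____0000   (P,_)→(P,1,+1)
state=P head=-2 tape=1[_]____0000   (P,_)→(P,1,+1)
state=P head=-1 tape=11[_]___0000   (P,_)→(P,1,+1)
state=P head=0 tape=111[_]__0000   (P,_)→(P,1,+1)
state=P head=1 tape=1111[_]_0000   (P,_)→(P,1,+1)
state=P head=2 tape=11111[_]0000   (P,_)→(P,1,+1)
state=P head=3 tape=111111[0]000
At halt the head is at cell 3.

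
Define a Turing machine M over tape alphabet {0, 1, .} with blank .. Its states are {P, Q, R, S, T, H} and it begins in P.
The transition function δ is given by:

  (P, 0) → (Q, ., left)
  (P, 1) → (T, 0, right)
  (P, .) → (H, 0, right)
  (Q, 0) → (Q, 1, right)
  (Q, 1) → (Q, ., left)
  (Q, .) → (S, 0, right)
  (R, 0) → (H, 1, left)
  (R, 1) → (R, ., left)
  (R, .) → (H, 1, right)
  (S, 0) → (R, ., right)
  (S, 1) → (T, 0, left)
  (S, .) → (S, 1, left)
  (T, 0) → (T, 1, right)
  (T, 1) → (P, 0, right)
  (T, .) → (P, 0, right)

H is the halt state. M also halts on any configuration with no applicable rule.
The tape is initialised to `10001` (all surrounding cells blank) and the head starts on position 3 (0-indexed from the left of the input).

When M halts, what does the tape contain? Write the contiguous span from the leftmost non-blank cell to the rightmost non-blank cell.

state=P head=3 tape=100[0]1...   (P,0)→(Q,.,left)
state=Q head=2 tape=10[0].1...   (Q,0)→(Q,1,right)
state=Q head=3 tape=101[.]1...   (Q,.)→(S,0,right)
state=S head=4 tape=1010[1]...   (S,1)→(T,0,left)
state=T head=3 tape=101[0]0...   (T,0)→(T,1,right)
state=T head=4 tape=1011[0]...   (T,0)→(T,1,right)
state=T head=5 tape=10111[.]..   (T,.)→(P,0,right)
state=P head=6 tape=101110[.].   (P,.)→(H,0,right)
state=H head=7 tape=1011100[.]
The non-blank tape span at halt is 1011100.

1011100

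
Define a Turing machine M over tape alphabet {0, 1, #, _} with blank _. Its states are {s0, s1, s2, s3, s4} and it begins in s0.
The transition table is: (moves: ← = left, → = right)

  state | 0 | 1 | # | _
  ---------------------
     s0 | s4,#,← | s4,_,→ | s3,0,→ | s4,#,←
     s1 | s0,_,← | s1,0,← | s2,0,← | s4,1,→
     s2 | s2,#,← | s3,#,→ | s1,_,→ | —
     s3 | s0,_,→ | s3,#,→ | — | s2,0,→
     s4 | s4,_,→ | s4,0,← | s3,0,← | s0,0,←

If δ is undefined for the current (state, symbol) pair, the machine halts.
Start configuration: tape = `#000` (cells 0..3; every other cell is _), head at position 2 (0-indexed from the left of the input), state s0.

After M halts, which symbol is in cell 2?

#

s0 | #0[0]0   read 0 → write #, move ←, go to s4
s4 | #[0]#0   read 0 → write _, move →, go to s4
s4 | #_[#]0   read # → write 0, move ←, go to s3
s3 | #[_]00   read _ → write 0, move →, go to s2
s2 | #0[0]0   read 0 → write #, move ←, go to s2
s2 | #[0]#0   read 0 → write #, move ←, go to s2
s2 | [#]##0   read # → write _, move →, go to s1
s1 | _[#]#0   read # → write 0, move ←, go to s2
s2 | [_]0#0
Cell 2 holds # when M halts.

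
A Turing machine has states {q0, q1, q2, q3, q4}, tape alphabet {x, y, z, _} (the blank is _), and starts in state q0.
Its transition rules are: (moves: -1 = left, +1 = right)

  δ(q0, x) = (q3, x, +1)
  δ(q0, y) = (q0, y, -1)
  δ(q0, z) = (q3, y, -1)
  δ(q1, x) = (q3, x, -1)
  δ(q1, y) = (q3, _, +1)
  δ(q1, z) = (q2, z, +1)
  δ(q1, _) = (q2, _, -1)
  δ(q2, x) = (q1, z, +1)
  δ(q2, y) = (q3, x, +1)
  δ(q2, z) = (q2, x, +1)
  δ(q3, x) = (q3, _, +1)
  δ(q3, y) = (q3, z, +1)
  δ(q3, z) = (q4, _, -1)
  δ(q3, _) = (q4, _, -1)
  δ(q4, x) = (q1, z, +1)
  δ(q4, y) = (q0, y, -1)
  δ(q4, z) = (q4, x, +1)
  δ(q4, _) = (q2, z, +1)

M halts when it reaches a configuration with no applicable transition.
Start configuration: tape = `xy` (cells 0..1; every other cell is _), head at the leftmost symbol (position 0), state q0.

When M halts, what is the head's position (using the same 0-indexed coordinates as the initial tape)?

state=q0 head=0 tape=[x]y__   (q0,x)→(q3,x,+1)
state=q3 head=1 tape=x[y]__   (q3,y)→(q3,z,+1)
state=q3 head=2 tape=xz[_]_   (q3,_)→(q4,_,-1)
state=q4 head=1 tape=x[z]__   (q4,z)→(q4,x,+1)
state=q4 head=2 tape=xx[_]_   (q4,_)→(q2,z,+1)
state=q2 head=3 tape=xxz[_]
At halt the head is at cell 3.

3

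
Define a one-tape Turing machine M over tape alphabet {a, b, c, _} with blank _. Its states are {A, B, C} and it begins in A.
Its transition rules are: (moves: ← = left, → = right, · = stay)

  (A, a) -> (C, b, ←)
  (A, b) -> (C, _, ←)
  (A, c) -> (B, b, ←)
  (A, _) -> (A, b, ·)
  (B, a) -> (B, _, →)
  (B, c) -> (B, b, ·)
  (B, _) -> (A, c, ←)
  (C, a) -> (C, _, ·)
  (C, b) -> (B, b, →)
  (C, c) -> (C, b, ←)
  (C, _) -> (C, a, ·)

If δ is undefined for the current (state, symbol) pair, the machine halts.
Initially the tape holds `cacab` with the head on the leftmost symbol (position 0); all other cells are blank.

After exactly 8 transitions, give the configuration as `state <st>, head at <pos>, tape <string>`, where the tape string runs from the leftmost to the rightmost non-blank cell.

state C, head at -3, tape cbacab

A | ___[c]acab   read c → write b, move ←, go to B
B | __[_]bacab   read _ → write c, move ←, go to A
A | _[_]cbacab   read _ → write b, move ·, go to A
A | _[b]cbacab   read b → write _, move ←, go to C
C | [_]_cbacab   read _ → write a, move ·, go to C
C | [a]_cbacab   read a → write _, move ·, go to C
C | [_]_cbacab   read _ → write a, move ·, go to C
C | [a]_cbacab   read a → write _, move ·, go to C
C | [_]_cbacab
After 8 steps: state C, head at -3, tape cbacab.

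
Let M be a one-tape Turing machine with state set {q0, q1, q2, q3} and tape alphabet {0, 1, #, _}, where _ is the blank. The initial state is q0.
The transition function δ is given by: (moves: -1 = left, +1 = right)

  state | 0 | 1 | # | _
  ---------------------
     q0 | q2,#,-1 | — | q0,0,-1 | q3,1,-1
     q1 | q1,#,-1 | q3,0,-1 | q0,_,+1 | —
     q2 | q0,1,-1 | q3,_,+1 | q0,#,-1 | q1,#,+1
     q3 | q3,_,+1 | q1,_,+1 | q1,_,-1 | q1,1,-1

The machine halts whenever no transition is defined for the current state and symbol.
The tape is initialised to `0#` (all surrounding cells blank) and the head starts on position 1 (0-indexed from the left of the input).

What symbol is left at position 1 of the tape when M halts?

state=q0 head=1 tape=_0[#]_   (q0,#)→(q0,0,-1)
state=q0 head=0 tape=_[0]0_   (q0,0)→(q2,#,-1)
state=q2 head=-1 tape=[_]#0_   (q2,_)→(q1,#,+1)
state=q1 head=0 tape=#[#]0_   (q1,#)→(q0,_,+1)
state=q0 head=1 tape=#_[0]_   (q0,0)→(q2,#,-1)
state=q2 head=0 tape=#[_]#_   (q2,_)→(q1,#,+1)
state=q1 head=1 tape=##[#]_   (q1,#)→(q0,_,+1)
state=q0 head=2 tape=##_[_]   (q0,_)→(q3,1,-1)
state=q3 head=1 tape=##[_]1   (q3,_)→(q1,1,-1)
state=q1 head=0 tape=#[#]11   (q1,#)→(q0,_,+1)
state=q0 head=1 tape=#_[1]1
Cell 1 holds 1 when M halts.

1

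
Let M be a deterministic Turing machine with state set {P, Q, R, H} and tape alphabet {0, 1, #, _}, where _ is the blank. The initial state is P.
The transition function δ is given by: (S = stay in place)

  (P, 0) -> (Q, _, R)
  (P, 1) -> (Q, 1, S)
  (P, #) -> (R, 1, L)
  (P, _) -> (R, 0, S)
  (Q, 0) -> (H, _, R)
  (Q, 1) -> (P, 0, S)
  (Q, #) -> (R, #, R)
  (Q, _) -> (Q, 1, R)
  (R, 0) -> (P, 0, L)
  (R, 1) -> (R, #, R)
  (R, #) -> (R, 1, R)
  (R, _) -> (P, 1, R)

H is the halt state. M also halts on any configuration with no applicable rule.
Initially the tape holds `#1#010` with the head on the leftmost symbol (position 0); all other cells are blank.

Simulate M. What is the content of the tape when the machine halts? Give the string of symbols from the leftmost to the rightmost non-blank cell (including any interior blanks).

1_1__10

P | _[#]1#010   read # → write 1, move L, go to R
R | [_]11#010   read _ → write 1, move R, go to P
P | 1[1]1#010   read 1 → write 1, move S, go to Q
Q | 1[1]1#010   read 1 → write 0, move S, go to P
P | 1[0]1#010   read 0 → write _, move R, go to Q
Q | 1_[1]#010   read 1 → write 0, move S, go to P
P | 1_[0]#010   read 0 → write _, move R, go to Q
Q | 1__[#]010   read # → write #, move R, go to R
R | 1__#[0]10   read 0 → write 0, move L, go to P
P | 1__[#]010   read # → write 1, move L, go to R
R | 1_[_]1010   read _ → write 1, move R, go to P
P | 1_1[1]010   read 1 → write 1, move S, go to Q
Q | 1_1[1]010   read 1 → write 0, move S, go to P
P | 1_1[0]010   read 0 → write _, move R, go to Q
Q | 1_1_[0]10   read 0 → write _, move R, go to H
H | 1_1__[1]0
The non-blank tape span at halt is 1_1__10.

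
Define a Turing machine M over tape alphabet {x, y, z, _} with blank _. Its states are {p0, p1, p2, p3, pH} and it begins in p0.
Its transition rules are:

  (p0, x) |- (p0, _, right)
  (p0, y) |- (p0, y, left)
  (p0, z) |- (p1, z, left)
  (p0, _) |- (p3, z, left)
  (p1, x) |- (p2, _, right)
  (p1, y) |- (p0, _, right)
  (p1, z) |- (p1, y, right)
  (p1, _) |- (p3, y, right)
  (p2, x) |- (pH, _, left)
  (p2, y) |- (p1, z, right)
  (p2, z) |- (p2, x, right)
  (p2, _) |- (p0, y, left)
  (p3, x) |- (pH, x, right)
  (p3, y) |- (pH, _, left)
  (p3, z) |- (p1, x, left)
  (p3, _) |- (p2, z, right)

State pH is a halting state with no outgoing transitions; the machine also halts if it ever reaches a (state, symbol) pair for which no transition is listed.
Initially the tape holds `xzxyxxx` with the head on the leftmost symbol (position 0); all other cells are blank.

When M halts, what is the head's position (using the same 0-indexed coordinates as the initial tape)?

state=p0 head=0 tape=[x]zxyxxx   (p0,x)→(p0,_,right)
state=p0 head=1 tape=_[z]xyxxx   (p0,z)→(p1,z,left)
state=p1 head=0 tape=[_]zxyxxx   (p1,_)→(p3,y,right)
state=p3 head=1 tape=y[z]xyxxx   (p3,z)→(p1,x,left)
state=p1 head=0 tape=[y]xxyxxx   (p1,y)→(p0,_,right)
state=p0 head=1 tape=_[x]xyxxx   (p0,x)→(p0,_,right)
state=p0 head=2 tape=__[x]yxxx   (p0,x)→(p0,_,right)
state=p0 head=3 tape=___[y]xxx   (p0,y)→(p0,y,left)
state=p0 head=2 tape=__[_]yxxx   (p0,_)→(p3,z,left)
state=p3 head=1 tape=_[_]zyxxx   (p3,_)→(p2,z,right)
state=p2 head=2 tape=_z[z]yxxx   (p2,z)→(p2,x,right)
state=p2 head=3 tape=_zx[y]xxx   (p2,y)→(p1,z,right)
state=p1 head=4 tape=_zxz[x]xx   (p1,x)→(p2,_,right)
state=p2 head=5 tape=_zxz_[x]x   (p2,x)→(pH,_,left)
state=pH head=4 tape=_zxz[_]_x
At halt the head is at cell 4.

4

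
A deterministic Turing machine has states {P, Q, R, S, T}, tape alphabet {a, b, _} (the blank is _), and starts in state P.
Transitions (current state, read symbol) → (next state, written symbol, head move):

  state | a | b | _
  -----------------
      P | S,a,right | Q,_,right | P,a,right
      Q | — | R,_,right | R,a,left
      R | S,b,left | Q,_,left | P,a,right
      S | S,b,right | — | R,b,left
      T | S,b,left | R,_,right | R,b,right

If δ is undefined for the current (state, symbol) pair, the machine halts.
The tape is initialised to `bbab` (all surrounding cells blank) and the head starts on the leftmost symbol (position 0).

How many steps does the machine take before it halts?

14

state=P head=0 tape=[b]bab   (P,b)→(Q,_,right)
state=Q head=1 tape=_[b]ab   (Q,b)→(R,_,right)
state=R head=2 tape=__[a]b   (R,a)→(S,b,left)
state=S head=1 tape=_[_]bb   (S,_)→(R,b,left)
state=R head=0 tape=[_]bbb   (R,_)→(P,a,right)
state=P head=1 tape=a[b]bb   (P,b)→(Q,_,right)
state=Q head=2 tape=a_[b]b   (Q,b)→(R,_,right)
state=R head=3 tape=a__[b]   (R,b)→(Q,_,left)
state=Q head=2 tape=a_[_]_   (Q,_)→(R,a,left)
state=R head=1 tape=a[_]a_   (R,_)→(P,a,right)
state=P head=2 tape=aa[a]_   (P,a)→(S,a,right)
state=S head=3 tape=aaa[_]   (S,_)→(R,b,left)
state=R head=2 tape=aa[a]b   (R,a)→(S,b,left)
state=S head=1 tape=a[a]bb   (S,a)→(S,b,right)
state=S head=2 tape=ab[b]b
M halts after 14 transitions.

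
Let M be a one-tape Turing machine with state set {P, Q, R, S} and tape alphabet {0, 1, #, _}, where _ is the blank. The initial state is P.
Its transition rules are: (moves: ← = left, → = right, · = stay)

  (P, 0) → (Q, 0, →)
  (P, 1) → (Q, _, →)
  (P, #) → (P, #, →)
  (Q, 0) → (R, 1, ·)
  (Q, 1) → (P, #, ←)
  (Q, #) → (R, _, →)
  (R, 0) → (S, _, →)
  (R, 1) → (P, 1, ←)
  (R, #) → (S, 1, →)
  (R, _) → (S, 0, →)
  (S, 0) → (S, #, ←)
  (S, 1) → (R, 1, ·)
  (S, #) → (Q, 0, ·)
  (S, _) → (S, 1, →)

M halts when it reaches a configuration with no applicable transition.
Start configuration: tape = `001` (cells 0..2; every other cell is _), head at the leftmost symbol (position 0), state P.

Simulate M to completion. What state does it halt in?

P | [0]01   read 0 → write 0, move →, go to Q
Q | 0[0]1   read 0 → write 1, move ·, go to R
R | 0[1]1   read 1 → write 1, move ←, go to P
P | [0]11   read 0 → write 0, move →, go to Q
Q | 0[1]1   read 1 → write #, move ←, go to P
P | [0]#1   read 0 → write 0, move →, go to Q
Q | 0[#]1   read # → write _, move →, go to R
R | 0_[1]   read 1 → write 1, move ←, go to P
P | 0[_]1
No transition is defined for (P, _); M halts in state P.

P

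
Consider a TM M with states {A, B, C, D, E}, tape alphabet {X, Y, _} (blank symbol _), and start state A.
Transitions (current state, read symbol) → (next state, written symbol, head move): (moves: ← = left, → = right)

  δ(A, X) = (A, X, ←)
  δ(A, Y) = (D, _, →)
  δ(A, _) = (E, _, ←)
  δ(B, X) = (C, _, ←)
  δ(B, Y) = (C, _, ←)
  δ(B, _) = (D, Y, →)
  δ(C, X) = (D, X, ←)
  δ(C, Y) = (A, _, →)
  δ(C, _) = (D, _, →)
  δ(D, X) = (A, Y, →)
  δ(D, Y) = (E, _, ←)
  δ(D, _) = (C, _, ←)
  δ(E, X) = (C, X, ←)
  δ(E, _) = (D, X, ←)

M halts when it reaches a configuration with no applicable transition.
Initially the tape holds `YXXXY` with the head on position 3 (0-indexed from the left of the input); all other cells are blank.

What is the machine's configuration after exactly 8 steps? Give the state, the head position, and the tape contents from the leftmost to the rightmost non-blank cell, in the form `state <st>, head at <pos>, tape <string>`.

state A, head at 3, tape YXY

state=A head=3 tape=YXX[X]Y   (A,X)→(A,X,←)
state=A head=2 tape=YX[X]XY   (A,X)→(A,X,←)
state=A head=1 tape=Y[X]XXY   (A,X)→(A,X,←)
state=A head=0 tape=[Y]XXXY   (A,Y)→(D,_,→)
state=D head=1 tape=_[X]XXY   (D,X)→(A,Y,→)
state=A head=2 tape=_Y[X]XY   (A,X)→(A,X,←)
state=A head=1 tape=_[Y]XXY   (A,Y)→(D,_,→)
state=D head=2 tape=__[X]XY   (D,X)→(A,Y,→)
state=A head=3 tape=__Y[X]Y
After 8 steps: state A, head at 3, tape YXY.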